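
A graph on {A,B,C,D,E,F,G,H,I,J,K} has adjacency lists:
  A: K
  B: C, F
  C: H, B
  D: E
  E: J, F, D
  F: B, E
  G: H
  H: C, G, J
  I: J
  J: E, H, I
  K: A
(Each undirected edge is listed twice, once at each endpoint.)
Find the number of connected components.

Component: {A, K}
Component: {B, C, D, E, F, G, H, I, J}

2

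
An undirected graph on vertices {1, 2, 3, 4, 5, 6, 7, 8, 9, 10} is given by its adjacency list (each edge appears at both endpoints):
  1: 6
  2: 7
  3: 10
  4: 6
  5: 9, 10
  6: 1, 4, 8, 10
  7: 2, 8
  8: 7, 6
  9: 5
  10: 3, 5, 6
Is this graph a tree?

Yes

|V| = 10, |E| = 9.
Connected and |E| = |V| - 1, which characterizes a tree.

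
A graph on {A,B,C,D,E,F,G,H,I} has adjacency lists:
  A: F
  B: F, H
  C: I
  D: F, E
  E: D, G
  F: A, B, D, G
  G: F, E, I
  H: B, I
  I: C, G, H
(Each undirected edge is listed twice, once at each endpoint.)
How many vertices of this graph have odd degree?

Degrees: A:1, B:2, C:1, D:2, E:2, F:4, G:3, H:2, I:3
Odd-degree vertices: A, C, G, I.

4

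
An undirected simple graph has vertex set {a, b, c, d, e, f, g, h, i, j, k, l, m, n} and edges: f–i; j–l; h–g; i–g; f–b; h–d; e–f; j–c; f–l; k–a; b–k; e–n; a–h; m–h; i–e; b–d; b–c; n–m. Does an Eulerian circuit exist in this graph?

Degrees: a:2, b:4, c:2, d:2, e:3, f:4, g:2, h:4, i:3, j:2, k:2, l:2, m:2, n:2
e, i have odd degree; an Eulerian circuit needs every degree to be even, so none exists.

No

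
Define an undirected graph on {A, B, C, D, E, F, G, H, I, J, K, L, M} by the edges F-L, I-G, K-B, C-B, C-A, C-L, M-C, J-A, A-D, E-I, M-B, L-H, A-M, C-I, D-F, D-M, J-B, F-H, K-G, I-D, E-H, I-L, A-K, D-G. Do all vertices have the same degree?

Degrees: A:5, B:4, C:5, D:5, E:2, F:3, G:3, H:3, I:5, J:2, K:3, L:4, M:4
Vertex E has degree 2 while A has degree 5, so the graph is not regular.

No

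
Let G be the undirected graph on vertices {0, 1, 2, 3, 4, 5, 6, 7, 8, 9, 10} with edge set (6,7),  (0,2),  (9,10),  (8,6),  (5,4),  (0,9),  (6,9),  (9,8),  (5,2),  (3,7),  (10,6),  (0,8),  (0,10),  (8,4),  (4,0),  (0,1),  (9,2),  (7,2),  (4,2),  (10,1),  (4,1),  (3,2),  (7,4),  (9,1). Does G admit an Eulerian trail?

Yes

Degrees: 0:6, 1:4, 2:6, 3:2, 4:6, 5:2, 6:4, 7:4, 8:4, 9:6, 10:4
Odd-degree vertices: none (0 total).
The non-isolated vertices are connected and exactly 0 have odd degree, so an Eulerian trail exists.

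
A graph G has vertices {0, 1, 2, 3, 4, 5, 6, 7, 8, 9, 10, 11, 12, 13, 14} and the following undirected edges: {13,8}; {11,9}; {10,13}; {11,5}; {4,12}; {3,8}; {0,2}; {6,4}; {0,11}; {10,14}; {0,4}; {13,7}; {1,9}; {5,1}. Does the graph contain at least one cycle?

Yes

The graph has 15 vertices, 14 edges, and 2 connected components.
One cycle is 11-5-1-9-11.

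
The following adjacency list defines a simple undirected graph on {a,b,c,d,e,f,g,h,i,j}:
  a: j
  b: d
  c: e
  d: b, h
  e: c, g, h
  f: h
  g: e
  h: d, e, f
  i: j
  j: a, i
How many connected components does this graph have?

Component: {a, i, j}
Component: {b, c, d, e, f, g, h}

2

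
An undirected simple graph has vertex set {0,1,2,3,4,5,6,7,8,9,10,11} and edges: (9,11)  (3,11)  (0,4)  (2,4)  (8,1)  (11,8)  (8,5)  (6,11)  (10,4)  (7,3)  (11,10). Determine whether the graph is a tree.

|V| = 12, |E| = 11.
Connected and |E| = |V| - 1, which characterizes a tree.

Yes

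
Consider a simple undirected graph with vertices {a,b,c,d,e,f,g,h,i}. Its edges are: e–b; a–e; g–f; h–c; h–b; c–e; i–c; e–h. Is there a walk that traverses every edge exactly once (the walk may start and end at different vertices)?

No

Degrees: a:1, b:2, c:3, d:0, e:4, f:1, g:1, h:3, i:1
Odd-degree vertices: a, c, f, g, h, i (6 total).
With 6 odd-degree vertices (more than two), no single trail can use every edge.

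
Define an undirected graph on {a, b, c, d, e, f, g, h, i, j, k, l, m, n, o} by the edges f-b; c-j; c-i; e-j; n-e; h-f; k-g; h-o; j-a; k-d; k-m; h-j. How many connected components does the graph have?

Component: {l}
Component: {d, g, k, m}
Component: {a, b, c, e, f, h, i, j, n, o}

3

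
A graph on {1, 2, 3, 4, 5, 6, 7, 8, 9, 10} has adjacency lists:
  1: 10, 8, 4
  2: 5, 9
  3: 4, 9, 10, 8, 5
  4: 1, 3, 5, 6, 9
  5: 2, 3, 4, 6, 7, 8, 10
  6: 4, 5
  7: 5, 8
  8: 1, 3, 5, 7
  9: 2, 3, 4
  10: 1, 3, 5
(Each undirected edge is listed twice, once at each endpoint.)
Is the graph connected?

Yes

A breadth-first search from 1 visits 1, 8, 10, 4, 3, 7, 5, 9, 6, 2 — all 10 vertices — so the graph is connected.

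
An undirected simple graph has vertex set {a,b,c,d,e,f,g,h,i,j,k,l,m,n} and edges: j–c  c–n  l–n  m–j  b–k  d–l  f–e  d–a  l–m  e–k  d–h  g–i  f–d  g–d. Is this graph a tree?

No

The graph has 14 vertices and 14 edges.
Connected but with 14 > 13 edges, so it has a cycle and is not a tree.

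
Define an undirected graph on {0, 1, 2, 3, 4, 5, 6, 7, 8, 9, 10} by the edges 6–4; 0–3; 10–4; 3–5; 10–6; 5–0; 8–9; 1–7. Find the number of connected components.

5

Component: {2}
Component: {1, 7}
Component: {8, 9}
Component: {0, 3, 5}
Component: {4, 6, 10}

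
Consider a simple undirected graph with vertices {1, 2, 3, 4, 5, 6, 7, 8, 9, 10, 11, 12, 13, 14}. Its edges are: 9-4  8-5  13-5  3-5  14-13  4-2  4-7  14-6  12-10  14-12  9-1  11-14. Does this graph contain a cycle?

No

The graph has 14 vertices, 12 edges, and 2 connected components.
Since 12 = 14 - 2, the graph is a forest and contains no cycle.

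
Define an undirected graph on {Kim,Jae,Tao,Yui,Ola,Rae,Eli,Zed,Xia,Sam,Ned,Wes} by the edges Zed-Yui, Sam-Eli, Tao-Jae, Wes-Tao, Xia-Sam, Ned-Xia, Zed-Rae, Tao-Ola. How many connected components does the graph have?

Component: {Kim}
Component: {Yui, Rae, Zed}
Component: {Jae, Tao, Ola, Wes}
Component: {Eli, Xia, Sam, Ned}

4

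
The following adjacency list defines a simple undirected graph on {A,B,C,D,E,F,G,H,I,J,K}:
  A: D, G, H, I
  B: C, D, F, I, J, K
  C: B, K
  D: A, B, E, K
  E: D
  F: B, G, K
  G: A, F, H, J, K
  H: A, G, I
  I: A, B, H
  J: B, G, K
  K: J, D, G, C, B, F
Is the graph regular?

Degrees: A:4, B:6, C:2, D:4, E:1, F:3, G:5, H:3, I:3, J:3, K:6
Degrees are not all equal (e.g. deg(E)=1 but deg(B)=6); not regular.

No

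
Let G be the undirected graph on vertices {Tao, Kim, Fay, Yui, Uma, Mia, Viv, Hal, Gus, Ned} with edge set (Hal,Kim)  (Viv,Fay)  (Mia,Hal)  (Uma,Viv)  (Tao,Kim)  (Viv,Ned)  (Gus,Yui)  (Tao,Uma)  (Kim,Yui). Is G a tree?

The graph has 10 vertices and 9 edges.
It is connected with exactly 9 edges, hence acyclic — it is a tree.

Yes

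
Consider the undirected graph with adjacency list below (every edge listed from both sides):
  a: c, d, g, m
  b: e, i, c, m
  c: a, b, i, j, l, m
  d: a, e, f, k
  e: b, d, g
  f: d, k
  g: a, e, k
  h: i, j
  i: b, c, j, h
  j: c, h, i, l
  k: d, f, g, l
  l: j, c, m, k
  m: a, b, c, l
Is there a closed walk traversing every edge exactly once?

Degrees: a:4, b:4, c:6, d:4, e:3, f:2, g:3, h:2, i:4, j:4, k:4, l:4, m:4
Vertices with odd degree: e, g. An Eulerian circuit requires all degrees even.

No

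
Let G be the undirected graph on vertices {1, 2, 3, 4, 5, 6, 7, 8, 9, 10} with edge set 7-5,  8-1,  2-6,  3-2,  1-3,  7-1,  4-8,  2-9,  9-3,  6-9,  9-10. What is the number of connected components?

Component: {1, 2, 3, 4, 5, 6, 7, 8, 9, 10}

1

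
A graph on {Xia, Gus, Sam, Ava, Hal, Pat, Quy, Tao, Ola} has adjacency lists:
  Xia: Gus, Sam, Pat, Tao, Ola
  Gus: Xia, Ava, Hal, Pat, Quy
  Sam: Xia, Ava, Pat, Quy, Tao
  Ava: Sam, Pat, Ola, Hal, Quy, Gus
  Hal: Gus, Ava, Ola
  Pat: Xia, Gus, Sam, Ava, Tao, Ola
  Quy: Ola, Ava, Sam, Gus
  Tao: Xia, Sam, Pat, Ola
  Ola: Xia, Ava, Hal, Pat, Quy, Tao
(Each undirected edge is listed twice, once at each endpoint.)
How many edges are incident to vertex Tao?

4

Neighbors of Tao: Xia, Sam, Pat, Ola.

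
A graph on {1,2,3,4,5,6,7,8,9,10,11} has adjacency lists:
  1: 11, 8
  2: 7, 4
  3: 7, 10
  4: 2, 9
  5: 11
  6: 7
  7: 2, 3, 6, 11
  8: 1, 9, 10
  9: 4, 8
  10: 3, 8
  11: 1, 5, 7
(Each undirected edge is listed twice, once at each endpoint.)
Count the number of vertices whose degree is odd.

4

Degrees: 1:2, 2:2, 3:2, 4:2, 5:1, 6:1, 7:4, 8:3, 9:2, 10:2, 11:3
Odd-degree vertices: 5, 6, 8, 11.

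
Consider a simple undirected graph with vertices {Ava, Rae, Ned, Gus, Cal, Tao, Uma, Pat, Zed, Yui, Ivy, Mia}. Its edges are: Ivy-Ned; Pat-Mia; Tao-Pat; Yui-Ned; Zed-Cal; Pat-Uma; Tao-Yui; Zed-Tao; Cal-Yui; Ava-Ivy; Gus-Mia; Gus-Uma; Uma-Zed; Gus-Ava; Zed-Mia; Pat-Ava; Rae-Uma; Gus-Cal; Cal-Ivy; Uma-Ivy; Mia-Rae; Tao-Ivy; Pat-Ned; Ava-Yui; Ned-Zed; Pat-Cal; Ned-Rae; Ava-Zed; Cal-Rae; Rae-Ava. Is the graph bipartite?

Color {Rae, Gus, Pat, Zed, Yui, Ivy} black and {Ava, Ned, Cal, Tao, Uma, Mia} white. No edge joins two same-colored vertices, so the graph is bipartite.

Yes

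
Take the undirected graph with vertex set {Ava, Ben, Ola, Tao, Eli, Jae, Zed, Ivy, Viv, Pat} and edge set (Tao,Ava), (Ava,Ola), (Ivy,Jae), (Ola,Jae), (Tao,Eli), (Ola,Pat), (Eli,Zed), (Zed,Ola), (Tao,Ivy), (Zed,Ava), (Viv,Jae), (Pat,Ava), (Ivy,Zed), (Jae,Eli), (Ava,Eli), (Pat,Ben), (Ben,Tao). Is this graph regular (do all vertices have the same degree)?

No

Degrees: Ava:5, Ben:2, Ola:4, Tao:4, Eli:4, Jae:4, Zed:4, Ivy:3, Viv:1, Pat:3
Vertex Viv has degree 1 while Ava has degree 5, so the graph is not regular.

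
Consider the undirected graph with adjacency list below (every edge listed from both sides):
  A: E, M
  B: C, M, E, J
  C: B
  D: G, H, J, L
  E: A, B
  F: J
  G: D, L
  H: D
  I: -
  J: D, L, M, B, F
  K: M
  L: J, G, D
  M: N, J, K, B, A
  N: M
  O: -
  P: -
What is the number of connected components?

4

Component: {I}
Component: {O}
Component: {P}
Component: {A, B, C, D, E, F, G, H, J, K, L, M, N}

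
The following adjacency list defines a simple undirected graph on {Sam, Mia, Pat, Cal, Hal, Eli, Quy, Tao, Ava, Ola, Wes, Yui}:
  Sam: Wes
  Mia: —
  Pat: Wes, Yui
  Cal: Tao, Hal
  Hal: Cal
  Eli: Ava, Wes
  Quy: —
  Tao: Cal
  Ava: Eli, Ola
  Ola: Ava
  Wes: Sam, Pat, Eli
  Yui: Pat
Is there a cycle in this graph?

No

|V| = 12, |E| = 8, number of components = 4.
A forest on 12 vertices with 4 components has exactly 8 edges, which matches — so no cycle.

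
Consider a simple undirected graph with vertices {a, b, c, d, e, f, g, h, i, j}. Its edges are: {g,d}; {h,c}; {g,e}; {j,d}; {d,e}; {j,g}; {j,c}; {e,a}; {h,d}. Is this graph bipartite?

The cycle d-g-j-d has length 3, which is odd, so the graph is not bipartite.

No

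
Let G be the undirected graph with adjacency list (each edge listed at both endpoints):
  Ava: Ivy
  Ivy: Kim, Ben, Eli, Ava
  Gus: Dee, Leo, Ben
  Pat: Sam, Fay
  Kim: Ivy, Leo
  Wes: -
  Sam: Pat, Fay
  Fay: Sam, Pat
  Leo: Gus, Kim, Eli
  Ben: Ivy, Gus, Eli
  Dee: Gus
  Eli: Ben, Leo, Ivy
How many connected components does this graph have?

Component: {Wes}
Component: {Pat, Sam, Fay}
Component: {Ava, Ivy, Gus, Kim, Leo, Ben, Dee, Eli}

3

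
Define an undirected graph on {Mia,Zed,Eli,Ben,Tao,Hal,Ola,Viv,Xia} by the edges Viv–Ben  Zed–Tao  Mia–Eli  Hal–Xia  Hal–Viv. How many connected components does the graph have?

4

Component: {Ola}
Component: {Mia, Eli}
Component: {Zed, Tao}
Component: {Ben, Hal, Viv, Xia}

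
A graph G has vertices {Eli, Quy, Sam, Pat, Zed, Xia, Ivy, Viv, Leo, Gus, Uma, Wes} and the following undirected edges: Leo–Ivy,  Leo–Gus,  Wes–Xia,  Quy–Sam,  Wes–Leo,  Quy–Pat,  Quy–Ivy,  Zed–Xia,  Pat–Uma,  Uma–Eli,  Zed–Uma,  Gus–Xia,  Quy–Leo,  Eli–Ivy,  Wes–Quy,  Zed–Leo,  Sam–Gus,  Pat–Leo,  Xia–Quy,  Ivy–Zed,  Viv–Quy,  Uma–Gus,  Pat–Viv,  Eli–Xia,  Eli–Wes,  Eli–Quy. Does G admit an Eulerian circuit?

Degrees: Eli:5, Quy:8, Sam:2, Pat:4, Zed:4, Xia:5, Ivy:4, Viv:2, Leo:6, Gus:4, Uma:4, Wes:4
Eli, Xia have odd degree; an Eulerian circuit needs every degree to be even, so none exists.

No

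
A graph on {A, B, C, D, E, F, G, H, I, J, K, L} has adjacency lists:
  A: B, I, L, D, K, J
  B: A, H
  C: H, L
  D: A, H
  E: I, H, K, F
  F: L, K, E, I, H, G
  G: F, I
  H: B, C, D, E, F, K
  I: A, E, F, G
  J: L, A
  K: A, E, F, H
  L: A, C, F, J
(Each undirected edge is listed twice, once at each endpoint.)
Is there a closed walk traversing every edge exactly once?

Degrees: A:6, B:2, C:2, D:2, E:4, F:6, G:2, H:6, I:4, J:2, K:4, L:4
All degrees are even and the non-isolated vertices are connected — an Eulerian circuit exists.

Yes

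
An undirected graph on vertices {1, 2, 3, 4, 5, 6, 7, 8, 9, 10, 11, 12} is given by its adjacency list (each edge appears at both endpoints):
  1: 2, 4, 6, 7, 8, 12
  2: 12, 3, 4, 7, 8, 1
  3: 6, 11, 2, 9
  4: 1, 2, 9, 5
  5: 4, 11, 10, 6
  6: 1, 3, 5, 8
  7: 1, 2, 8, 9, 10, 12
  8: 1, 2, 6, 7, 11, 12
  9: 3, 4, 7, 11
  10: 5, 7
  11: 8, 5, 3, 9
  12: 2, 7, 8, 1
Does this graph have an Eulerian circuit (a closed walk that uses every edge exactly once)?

Degrees: 1:6, 2:6, 3:4, 4:4, 5:4, 6:4, 7:6, 8:6, 9:4, 10:2, 11:4, 12:4
Every vertex has even degree and the edges form a single connected piece, so an Eulerian circuit exists.

Yes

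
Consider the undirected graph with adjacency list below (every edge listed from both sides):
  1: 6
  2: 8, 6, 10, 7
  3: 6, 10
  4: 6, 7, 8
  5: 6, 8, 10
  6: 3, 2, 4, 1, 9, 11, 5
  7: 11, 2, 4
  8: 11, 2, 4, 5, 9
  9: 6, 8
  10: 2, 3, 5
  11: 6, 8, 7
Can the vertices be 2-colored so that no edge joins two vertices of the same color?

Yes

Color {6, 7, 8, 10} black and {1, 2, 3, 4, 5, 9, 11} white. No edge joins two same-colored vertices, so the graph is bipartite.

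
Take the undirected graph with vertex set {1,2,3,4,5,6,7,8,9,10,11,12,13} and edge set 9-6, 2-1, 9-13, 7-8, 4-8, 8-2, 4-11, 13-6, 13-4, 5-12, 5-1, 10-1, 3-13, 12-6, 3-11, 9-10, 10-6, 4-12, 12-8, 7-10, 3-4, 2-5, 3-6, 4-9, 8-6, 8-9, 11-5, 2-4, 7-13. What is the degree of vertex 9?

Neighbors of 9: 4, 6, 8, 10, 13.

5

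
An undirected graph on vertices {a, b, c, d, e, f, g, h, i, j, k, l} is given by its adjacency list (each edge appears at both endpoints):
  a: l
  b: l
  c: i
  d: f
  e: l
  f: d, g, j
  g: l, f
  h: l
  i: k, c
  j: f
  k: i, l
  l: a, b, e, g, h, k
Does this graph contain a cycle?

No

The graph has 12 vertices, 11 edges, and 1 connected component.
Since 11 = 12 - 1, the graph is a forest and contains no cycle.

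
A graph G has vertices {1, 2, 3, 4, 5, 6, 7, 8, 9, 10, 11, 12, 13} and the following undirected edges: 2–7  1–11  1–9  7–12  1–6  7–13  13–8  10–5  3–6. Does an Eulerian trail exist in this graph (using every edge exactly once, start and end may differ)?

Degrees: 1:3, 2:1, 3:1, 4:0, 5:1, 6:2, 7:3, 8:1, 9:1, 10:1, 11:1, 12:1, 13:2
Odd-degree vertices: 1, 2, 3, 5, 7, 8, 9, 10, 11, 12 (10 total).
With 10 odd-degree vertices (more than two), no single trail can use every edge.

No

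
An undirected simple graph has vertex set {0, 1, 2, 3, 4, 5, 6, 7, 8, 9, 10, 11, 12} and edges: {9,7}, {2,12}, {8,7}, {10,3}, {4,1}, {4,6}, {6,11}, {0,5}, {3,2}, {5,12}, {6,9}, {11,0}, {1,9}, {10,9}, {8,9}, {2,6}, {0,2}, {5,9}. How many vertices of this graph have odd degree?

2

Degrees: 0:3, 1:2, 2:4, 3:2, 4:2, 5:3, 6:4, 7:2, 8:2, 9:6, 10:2, 11:2, 12:2
Odd-degree vertices: 0, 5.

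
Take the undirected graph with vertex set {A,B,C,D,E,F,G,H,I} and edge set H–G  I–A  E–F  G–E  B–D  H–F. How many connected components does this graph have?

Component: {C}
Component: {A, I}
Component: {B, D}
Component: {E, F, G, H}

4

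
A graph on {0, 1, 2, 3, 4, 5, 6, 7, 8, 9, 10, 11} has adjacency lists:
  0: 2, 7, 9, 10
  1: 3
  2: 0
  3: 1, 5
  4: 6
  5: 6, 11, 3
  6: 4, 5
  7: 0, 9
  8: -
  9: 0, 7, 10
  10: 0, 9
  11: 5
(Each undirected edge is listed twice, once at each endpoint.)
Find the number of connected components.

3

Component: {8}
Component: {0, 2, 7, 9, 10}
Component: {1, 3, 4, 5, 6, 11}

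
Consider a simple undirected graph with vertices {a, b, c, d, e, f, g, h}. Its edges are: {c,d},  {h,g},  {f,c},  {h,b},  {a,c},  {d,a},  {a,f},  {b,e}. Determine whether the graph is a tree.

No

The graph has 8 vertices and 8 edges.
It is not connected, so it is not a tree.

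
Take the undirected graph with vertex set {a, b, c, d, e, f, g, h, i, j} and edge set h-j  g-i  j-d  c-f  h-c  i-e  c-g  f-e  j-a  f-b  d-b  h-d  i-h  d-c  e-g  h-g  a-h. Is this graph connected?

Yes

Starting from a and exploring outward reaches every vertex (a, h, j, i, c, d, g, e, f, b); the graph is connected.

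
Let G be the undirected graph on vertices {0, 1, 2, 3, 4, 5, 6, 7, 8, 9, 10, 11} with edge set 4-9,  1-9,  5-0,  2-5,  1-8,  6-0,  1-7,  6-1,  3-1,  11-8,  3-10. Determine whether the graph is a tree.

Yes

The graph has 12 vertices and 11 edges.
Connected and |E| = |V| - 1, which characterizes a tree.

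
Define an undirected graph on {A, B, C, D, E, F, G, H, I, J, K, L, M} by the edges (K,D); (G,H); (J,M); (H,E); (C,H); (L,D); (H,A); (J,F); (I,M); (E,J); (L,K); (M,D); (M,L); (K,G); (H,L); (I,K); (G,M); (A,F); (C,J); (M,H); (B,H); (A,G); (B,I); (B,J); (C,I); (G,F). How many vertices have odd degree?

Degrees: A:3, B:3, C:3, D:3, E:2, F:3, G:5, H:7, I:4, J:5, K:4, L:4, M:6
Odd-degree vertices: A, B, C, D, F, G, H, J.

8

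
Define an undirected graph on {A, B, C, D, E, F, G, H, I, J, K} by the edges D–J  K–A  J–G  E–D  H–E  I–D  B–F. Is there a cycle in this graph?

No

The graph has 11 vertices, 7 edges, and 4 connected components.
A forest on 11 vertices with 4 components has exactly 7 edges, which matches — so no cycle.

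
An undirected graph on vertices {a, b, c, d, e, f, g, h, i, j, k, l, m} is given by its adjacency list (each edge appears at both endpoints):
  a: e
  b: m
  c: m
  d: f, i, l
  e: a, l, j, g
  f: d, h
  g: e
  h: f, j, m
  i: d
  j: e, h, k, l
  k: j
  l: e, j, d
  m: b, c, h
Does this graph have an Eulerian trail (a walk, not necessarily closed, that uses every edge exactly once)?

Degrees: a:1, b:1, c:1, d:3, e:4, f:2, g:1, h:3, i:1, j:4, k:1, l:3, m:3
Odd-degree vertices: a, b, c, d, g, h, i, k, l, m (10 total).
With 10 odd-degree vertices (more than two), no single trail can use every edge.

No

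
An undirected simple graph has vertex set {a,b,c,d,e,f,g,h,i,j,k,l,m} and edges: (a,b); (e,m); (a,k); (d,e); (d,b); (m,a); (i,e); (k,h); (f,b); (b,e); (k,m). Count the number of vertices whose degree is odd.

Degrees: a:3, b:4, c:0, d:2, e:4, f:1, g:0, h:1, i:1, j:0, k:3, l:0, m:3
Odd-degree vertices: a, f, h, i, k, m.

6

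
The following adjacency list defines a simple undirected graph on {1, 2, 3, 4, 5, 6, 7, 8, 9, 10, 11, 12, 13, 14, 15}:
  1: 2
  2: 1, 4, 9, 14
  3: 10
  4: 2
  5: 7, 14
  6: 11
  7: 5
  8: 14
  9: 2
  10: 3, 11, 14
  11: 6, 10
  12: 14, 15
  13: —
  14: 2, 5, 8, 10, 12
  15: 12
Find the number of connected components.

Component: {13}
Component: {1, 2, 3, 4, 5, 6, 7, 8, 9, 10, 11, 12, 14, 15}

2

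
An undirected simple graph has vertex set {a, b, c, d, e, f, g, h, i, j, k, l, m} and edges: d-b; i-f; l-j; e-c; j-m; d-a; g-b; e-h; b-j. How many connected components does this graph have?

Component: {k}
Component: {f, i}
Component: {c, e, h}
Component: {a, b, d, g, j, l, m}

4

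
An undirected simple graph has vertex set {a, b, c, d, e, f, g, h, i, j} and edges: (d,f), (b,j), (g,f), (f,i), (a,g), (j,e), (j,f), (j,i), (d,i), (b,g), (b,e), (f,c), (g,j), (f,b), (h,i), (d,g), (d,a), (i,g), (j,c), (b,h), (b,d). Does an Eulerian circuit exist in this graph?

No

Degrees: a:2, b:6, c:2, d:5, e:2, f:6, g:6, h:2, i:5, j:6
Vertices with odd degree: d, i. An Eulerian circuit requires all degrees even.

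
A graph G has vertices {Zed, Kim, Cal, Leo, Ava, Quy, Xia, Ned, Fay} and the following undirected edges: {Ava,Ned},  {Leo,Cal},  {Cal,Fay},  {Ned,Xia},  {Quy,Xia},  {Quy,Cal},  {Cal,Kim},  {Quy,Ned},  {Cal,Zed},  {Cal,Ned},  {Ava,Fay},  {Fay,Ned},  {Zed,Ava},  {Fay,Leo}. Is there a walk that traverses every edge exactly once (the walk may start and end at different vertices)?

No

Degrees: Zed:2, Kim:1, Cal:6, Leo:2, Ava:3, Quy:3, Xia:2, Ned:5, Fay:4
Odd-degree vertices: Kim, Ava, Quy, Ned (4 total).
An Eulerian trail requires 0 or 2 odd-degree vertices; here there are 4.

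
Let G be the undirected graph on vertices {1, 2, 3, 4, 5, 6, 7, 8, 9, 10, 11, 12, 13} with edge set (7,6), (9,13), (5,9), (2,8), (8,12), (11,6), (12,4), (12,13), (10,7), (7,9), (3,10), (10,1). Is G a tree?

The graph has 13 vertices and 12 edges.
Connected and |E| = |V| - 1, which characterizes a tree.

Yes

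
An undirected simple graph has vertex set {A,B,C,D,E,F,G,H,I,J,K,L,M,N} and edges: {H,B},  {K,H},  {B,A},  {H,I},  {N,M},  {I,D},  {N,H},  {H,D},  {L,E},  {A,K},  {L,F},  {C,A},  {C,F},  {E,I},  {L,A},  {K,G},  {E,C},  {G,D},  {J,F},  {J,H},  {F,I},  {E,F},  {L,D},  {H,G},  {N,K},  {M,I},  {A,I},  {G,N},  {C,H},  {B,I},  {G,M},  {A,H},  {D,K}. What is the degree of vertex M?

Neighbors of M: G, I, N.

3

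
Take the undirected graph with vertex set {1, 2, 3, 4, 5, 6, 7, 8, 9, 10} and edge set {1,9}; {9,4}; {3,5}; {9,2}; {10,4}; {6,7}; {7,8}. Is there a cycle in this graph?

The graph has 10 vertices, 7 edges, and 3 connected components.
A forest on 10 vertices with 3 components has exactly 7 edges, which matches — so no cycle.

No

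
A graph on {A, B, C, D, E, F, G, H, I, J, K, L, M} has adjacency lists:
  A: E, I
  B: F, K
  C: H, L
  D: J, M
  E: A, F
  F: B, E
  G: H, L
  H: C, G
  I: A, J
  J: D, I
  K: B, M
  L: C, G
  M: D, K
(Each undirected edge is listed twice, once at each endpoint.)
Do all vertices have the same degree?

Yes

Degrees: A:2, B:2, C:2, D:2, E:2, F:2, G:2, H:2, I:2, J:2, K:2, L:2, M:2
All degrees equal 2; the graph is regular.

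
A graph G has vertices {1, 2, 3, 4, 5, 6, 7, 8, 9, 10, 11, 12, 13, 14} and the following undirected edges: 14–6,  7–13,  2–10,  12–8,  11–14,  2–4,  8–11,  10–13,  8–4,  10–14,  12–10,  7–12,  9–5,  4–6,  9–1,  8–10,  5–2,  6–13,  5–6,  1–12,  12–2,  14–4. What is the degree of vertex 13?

Neighbors of 13: 6, 7, 10.

3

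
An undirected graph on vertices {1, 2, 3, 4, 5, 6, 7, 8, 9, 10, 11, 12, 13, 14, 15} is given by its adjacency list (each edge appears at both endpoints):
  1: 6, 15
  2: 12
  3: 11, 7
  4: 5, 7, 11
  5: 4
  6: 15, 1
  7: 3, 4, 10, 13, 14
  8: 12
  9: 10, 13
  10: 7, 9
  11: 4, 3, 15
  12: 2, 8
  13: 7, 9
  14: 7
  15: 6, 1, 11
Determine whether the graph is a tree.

No

|V| = 15, |E| = 16.
It is not connected, so it is not a tree.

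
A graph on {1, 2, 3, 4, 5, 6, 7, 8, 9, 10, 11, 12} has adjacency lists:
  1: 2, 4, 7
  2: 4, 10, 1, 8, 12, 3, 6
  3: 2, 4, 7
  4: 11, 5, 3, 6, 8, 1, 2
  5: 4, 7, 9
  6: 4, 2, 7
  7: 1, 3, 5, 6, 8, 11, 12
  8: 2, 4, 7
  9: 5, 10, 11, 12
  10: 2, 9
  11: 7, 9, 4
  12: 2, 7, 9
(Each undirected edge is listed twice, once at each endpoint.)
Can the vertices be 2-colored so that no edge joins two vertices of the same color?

No

1-4-2-1 is an odd cycle (length 3), and a bipartite graph can contain only even cycles.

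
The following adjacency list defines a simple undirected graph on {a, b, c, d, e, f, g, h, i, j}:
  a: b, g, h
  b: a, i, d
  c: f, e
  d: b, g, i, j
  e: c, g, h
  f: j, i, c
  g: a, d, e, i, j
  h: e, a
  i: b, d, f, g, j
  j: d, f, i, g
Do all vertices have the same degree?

No

Degrees: a:3, b:3, c:2, d:4, e:3, f:3, g:5, h:2, i:5, j:4
Degrees are not all equal (e.g. deg(c)=2 but deg(g)=5); not regular.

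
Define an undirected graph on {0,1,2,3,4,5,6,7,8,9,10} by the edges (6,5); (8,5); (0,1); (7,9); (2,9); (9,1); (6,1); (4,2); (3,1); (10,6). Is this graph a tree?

|V| = 11, |E| = 10.
Connected and |E| = |V| - 1, which characterizes a tree.

Yes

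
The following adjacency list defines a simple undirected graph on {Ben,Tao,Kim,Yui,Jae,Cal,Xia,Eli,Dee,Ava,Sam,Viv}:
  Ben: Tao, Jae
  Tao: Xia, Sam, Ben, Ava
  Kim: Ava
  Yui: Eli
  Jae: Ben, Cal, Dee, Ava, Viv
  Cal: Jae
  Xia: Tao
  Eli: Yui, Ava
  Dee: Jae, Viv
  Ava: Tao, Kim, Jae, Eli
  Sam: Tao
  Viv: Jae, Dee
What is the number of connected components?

Component: {Ben, Tao, Kim, Yui, Jae, Cal, Xia, Eli, Dee, Ava, Sam, Viv}

1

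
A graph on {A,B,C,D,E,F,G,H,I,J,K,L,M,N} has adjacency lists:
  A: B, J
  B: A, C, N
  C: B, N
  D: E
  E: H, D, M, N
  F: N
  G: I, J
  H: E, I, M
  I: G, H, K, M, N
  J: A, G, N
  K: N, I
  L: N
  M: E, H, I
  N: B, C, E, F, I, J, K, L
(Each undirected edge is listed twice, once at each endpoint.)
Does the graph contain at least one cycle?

Yes

The graph has 14 vertices, 20 edges, and 1 connected component.
One cycle is A-B-N-I-G-J-A.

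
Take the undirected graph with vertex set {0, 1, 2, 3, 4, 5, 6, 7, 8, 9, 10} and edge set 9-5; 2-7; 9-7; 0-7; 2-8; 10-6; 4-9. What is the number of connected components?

Component: {1}
Component: {3}
Component: {6, 10}
Component: {0, 2, 4, 5, 7, 8, 9}

4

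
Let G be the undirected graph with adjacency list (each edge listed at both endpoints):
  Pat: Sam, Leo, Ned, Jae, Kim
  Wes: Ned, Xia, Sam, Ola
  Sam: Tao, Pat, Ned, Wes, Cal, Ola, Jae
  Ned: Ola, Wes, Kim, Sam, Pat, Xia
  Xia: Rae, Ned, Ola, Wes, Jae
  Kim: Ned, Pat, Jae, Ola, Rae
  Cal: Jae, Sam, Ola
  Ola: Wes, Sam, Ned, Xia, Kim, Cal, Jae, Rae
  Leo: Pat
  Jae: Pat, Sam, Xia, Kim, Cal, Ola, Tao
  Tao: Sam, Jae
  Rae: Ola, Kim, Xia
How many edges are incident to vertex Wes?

4

Neighbors of Wes: Sam, Ned, Xia, Ola.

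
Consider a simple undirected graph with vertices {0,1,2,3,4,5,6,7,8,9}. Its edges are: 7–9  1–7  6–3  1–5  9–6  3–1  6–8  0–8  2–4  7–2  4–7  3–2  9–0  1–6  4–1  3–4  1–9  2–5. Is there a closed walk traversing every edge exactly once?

Yes

Degrees: 0:2, 1:6, 2:4, 3:4, 4:4, 5:2, 6:4, 7:4, 8:2, 9:4
All degrees are even and the non-isolated vertices are connected — an Eulerian circuit exists.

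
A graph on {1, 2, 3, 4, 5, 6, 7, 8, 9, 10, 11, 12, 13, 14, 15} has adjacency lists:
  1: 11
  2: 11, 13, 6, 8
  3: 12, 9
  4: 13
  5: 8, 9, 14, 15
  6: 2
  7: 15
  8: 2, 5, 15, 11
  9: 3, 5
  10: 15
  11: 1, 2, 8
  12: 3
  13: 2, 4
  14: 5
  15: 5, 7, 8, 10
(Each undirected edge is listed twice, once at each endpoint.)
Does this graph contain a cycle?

Yes

|V| = 15, |E| = 16, number of components = 1.
Since 16 > 15 - 1, a cycle must exist; for instance 8-15-5-8.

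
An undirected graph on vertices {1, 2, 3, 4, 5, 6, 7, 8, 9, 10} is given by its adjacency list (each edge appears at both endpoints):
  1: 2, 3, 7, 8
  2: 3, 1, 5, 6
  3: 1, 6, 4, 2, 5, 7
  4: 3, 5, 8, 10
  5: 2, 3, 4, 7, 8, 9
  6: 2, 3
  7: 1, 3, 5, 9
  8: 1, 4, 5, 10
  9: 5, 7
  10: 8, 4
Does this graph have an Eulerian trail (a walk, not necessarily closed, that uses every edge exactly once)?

Degrees: 1:4, 2:4, 3:6, 4:4, 5:6, 6:2, 7:4, 8:4, 9:2, 10:2
Odd-degree vertices: none (0 total).
The non-isolated vertices are connected and exactly 0 have odd degree, so an Eulerian trail exists.

Yes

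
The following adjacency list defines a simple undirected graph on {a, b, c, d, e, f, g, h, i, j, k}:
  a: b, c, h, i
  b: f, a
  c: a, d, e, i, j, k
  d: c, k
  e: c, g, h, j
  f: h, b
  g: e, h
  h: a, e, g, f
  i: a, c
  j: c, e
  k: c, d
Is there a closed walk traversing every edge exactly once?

Degrees: a:4, b:2, c:6, d:2, e:4, f:2, g:2, h:4, i:2, j:2, k:2
All degrees are even and the non-isolated vertices are connected — an Eulerian circuit exists.

Yes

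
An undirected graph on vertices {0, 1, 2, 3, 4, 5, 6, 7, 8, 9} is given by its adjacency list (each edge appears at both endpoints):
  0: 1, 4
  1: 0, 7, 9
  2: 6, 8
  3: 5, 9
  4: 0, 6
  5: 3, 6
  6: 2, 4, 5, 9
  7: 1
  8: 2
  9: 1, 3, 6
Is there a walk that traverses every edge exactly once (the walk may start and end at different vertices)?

No

Degrees: 0:2, 1:3, 2:2, 3:2, 4:2, 5:2, 6:4, 7:1, 8:1, 9:3
Odd-degree vertices: 1, 7, 8, 9 (4 total).
An Eulerian trail requires 0 or 2 odd-degree vertices; here there are 4.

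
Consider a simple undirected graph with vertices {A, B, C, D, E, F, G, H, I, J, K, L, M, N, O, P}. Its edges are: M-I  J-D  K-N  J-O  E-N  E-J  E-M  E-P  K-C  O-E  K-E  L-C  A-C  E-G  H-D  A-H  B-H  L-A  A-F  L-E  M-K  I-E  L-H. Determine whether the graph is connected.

Starting from A and exploring outward reaches every vertex (A, H, F, L, C, D, B, E, K, J, P, I, G, N, M, O); the graph is connected.

Yes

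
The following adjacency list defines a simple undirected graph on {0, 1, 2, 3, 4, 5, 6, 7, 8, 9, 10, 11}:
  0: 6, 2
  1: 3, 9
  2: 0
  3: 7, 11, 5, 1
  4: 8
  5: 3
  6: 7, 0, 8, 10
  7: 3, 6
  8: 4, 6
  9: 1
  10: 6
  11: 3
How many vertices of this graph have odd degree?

6

Degrees: 0:2, 1:2, 2:1, 3:4, 4:1, 5:1, 6:4, 7:2, 8:2, 9:1, 10:1, 11:1
Odd-degree vertices: 2, 4, 5, 9, 10, 11.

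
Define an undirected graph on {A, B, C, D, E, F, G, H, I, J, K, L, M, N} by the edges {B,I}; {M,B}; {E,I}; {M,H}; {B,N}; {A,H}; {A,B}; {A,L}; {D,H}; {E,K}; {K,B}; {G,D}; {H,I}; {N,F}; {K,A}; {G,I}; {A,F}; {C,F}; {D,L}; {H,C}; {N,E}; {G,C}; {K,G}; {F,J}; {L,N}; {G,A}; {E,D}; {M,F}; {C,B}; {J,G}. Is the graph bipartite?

The cycle K-A-B-K has length 3, which is odd, so the graph is not bipartite.

No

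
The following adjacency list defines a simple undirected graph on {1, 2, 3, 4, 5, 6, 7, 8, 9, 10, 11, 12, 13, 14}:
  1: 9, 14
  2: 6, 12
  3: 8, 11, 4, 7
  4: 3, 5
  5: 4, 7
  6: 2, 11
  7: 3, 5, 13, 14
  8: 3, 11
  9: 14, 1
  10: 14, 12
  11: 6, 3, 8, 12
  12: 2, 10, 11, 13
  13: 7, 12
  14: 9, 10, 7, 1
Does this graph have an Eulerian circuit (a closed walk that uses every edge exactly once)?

Yes

Degrees: 1:2, 2:2, 3:4, 4:2, 5:2, 6:2, 7:4, 8:2, 9:2, 10:2, 11:4, 12:4, 13:2, 14:4
Every vertex has even degree and the edges form a single connected piece, so an Eulerian circuit exists.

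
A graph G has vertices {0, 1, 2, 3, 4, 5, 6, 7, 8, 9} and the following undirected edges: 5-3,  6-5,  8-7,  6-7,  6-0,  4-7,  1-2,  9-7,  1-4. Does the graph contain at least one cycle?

|V| = 10, |E| = 9, number of components = 1.
A forest on 10 vertices with 1 component has exactly 9 edges, which matches — so no cycle.

No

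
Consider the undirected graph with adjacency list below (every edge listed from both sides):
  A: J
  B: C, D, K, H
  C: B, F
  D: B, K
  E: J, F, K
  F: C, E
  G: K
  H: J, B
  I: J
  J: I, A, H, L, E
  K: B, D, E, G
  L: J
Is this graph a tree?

No

The graph has 12 vertices and 14 edges.
Connected but with 14 > 11 edges, so it has a cycle and is not a tree.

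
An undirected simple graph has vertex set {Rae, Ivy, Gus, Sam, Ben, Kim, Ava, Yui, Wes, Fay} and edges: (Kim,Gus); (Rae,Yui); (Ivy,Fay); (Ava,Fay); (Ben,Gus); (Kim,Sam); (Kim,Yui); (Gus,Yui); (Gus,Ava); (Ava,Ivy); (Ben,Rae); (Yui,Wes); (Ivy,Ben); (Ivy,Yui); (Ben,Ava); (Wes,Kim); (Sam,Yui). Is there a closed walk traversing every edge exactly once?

Degrees: Rae:2, Ivy:4, Gus:4, Sam:2, Ben:4, Kim:4, Ava:4, Yui:6, Wes:2, Fay:2
All degrees are even and the non-isolated vertices are connected — an Eulerian circuit exists.

Yes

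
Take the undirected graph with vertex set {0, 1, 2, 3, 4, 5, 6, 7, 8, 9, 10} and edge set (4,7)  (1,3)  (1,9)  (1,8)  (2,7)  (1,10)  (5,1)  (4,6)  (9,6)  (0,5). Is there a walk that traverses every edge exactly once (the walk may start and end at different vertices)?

No

Degrees: 0:1, 1:5, 2:1, 3:1, 4:2, 5:2, 6:2, 7:2, 8:1, 9:2, 10:1
Odd-degree vertices: 0, 1, 2, 3, 8, 10 (6 total).
With 6 odd-degree vertices (more than two), no single trail can use every edge.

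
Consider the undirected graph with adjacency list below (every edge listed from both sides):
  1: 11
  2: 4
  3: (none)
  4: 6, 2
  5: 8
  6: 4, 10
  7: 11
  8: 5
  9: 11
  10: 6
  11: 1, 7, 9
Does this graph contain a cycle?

|V| = 11, |E| = 7, number of components = 4.
Since 7 = 11 - 4, the graph is a forest and contains no cycle.

No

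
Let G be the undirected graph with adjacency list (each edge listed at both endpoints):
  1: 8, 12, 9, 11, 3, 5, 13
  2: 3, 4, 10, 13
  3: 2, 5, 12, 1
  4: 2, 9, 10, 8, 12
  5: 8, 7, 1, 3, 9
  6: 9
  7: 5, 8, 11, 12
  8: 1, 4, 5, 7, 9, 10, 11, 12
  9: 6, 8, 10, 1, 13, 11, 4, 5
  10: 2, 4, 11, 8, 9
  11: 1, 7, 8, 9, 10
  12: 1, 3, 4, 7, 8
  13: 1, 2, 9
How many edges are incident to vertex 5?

Neighbors of 5: 1, 3, 7, 8, 9.

5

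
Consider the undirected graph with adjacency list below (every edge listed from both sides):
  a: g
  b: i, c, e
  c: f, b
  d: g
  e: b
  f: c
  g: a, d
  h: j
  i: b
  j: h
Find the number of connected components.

3

Component: {h, j}
Component: {a, d, g}
Component: {b, c, e, f, i}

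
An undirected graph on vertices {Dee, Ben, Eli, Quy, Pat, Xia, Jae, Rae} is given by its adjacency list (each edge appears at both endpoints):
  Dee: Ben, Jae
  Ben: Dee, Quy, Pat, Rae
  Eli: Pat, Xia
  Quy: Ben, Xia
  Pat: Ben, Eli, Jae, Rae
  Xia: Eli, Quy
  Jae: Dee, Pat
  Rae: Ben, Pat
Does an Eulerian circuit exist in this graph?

Yes

Degrees: Dee:2, Ben:4, Eli:2, Quy:2, Pat:4, Xia:2, Jae:2, Rae:2
All degrees are even and the non-isolated vertices are connected — an Eulerian circuit exists.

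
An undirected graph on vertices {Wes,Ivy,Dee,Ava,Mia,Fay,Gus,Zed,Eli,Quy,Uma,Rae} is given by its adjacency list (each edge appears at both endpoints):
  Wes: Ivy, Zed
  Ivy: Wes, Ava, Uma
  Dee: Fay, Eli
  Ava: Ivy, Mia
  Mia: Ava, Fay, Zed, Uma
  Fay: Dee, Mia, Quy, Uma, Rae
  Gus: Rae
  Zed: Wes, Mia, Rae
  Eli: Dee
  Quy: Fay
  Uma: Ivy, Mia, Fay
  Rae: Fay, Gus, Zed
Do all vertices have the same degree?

No

Degrees: Wes:2, Ivy:3, Dee:2, Ava:2, Mia:4, Fay:5, Gus:1, Zed:3, Eli:1, Quy:1, Uma:3, Rae:3
Degrees are not all equal (e.g. deg(Gus)=1 but deg(Fay)=5); not regular.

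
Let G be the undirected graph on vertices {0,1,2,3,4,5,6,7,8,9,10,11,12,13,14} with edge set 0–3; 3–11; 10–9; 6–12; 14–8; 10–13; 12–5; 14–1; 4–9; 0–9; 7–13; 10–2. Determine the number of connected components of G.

3

Component: {1, 8, 14}
Component: {5, 6, 12}
Component: {0, 2, 3, 4, 7, 9, 10, 11, 13}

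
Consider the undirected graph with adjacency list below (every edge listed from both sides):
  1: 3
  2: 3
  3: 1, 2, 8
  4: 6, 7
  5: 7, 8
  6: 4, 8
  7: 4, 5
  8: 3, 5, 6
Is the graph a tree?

No

The graph has 8 vertices and 8 edges.
Connected but with 8 > 7 edges, so it has a cycle and is not a tree.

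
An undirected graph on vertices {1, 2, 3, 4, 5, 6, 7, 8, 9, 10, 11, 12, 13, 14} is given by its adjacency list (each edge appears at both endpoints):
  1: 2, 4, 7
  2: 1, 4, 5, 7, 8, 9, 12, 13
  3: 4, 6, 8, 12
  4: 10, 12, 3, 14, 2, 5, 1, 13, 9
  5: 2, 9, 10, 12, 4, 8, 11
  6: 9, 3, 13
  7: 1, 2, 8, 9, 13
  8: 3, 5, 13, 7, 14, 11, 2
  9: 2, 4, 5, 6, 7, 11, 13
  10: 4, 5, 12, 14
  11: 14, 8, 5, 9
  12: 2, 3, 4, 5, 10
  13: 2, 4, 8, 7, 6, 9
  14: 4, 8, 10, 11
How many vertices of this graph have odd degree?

Degrees: 1:3, 2:8, 3:4, 4:9, 5:7, 6:3, 7:5, 8:7, 9:7, 10:4, 11:4, 12:5, 13:6, 14:4
Odd-degree vertices: 1, 4, 5, 6, 7, 8, 9, 12.

8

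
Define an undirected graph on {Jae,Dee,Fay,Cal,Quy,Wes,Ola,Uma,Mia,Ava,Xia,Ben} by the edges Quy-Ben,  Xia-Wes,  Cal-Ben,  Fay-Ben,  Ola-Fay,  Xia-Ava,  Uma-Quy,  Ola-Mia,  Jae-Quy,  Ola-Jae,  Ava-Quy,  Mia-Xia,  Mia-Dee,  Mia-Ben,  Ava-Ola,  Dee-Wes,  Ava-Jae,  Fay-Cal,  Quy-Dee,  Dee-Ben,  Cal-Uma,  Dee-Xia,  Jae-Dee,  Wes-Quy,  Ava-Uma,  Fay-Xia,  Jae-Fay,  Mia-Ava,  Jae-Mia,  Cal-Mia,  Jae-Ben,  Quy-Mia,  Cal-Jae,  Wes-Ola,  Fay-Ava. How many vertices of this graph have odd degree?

Degrees: Jae:8, Dee:6, Fay:6, Cal:5, Quy:7, Wes:4, Ola:5, Uma:3, Mia:8, Ava:7, Xia:5, Ben:6
Odd-degree vertices: Cal, Quy, Ola, Uma, Ava, Xia.

6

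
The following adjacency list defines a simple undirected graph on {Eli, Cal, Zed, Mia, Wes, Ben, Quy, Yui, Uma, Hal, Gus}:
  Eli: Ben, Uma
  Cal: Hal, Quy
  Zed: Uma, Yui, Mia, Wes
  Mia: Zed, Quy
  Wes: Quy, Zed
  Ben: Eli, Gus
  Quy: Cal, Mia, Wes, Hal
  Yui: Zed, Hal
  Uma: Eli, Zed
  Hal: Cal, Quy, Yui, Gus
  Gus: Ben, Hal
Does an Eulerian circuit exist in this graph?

Degrees: Eli:2, Cal:2, Zed:4, Mia:2, Wes:2, Ben:2, Quy:4, Yui:2, Uma:2, Hal:4, Gus:2
All degrees are even and the non-isolated vertices are connected — an Eulerian circuit exists.

Yes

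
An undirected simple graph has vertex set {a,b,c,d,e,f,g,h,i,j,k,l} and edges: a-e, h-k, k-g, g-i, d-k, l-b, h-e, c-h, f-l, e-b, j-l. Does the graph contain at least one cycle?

No

|V| = 12, |E| = 11, number of components = 1.
A forest on 12 vertices with 1 component has exactly 11 edges, which matches — so no cycle.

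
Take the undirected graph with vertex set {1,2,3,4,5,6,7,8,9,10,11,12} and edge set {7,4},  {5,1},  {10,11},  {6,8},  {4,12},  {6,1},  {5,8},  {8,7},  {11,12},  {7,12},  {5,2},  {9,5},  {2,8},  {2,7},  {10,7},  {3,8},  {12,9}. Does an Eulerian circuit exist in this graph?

No

Degrees: 1:2, 2:3, 3:1, 4:2, 5:4, 6:2, 7:5, 8:5, 9:2, 10:2, 11:2, 12:4
2, 3, 7, 8 have odd degree; an Eulerian circuit needs every degree to be even, so none exists.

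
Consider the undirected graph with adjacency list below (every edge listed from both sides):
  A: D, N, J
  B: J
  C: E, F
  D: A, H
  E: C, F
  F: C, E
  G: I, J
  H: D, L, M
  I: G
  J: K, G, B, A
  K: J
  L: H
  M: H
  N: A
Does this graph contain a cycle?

Yes

The graph has 14 vertices, 13 edges, and 2 connected components.
Since 13 > 14 - 2, a cycle must exist; for instance C-E-F-C.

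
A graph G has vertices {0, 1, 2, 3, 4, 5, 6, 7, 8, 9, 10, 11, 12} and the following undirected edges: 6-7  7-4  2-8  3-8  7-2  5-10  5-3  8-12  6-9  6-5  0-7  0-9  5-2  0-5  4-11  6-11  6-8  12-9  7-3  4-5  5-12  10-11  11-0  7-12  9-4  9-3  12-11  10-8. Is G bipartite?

Partition the vertices as {1, 5, 7, 8, 9, 11} vs {0, 2, 3, 4, 6, 10, 12}. Each listed edge has one endpoint in each part, so the graph is bipartite.

Yes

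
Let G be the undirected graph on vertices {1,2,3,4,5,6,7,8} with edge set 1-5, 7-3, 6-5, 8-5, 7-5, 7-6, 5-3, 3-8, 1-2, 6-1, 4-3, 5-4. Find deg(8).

Neighbors of 8: 3, 5.

2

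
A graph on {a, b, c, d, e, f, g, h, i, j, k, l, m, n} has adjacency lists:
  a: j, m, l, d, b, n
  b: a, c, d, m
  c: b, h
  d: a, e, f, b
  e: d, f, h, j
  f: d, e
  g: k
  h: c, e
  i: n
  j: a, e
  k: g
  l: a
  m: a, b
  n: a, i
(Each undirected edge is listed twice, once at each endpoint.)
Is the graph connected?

Component: {g, k}
Component: {a, b, c, d, e, f, h, i, j, l, m, n}
There are 2 separate components, so the graph is not connected.

No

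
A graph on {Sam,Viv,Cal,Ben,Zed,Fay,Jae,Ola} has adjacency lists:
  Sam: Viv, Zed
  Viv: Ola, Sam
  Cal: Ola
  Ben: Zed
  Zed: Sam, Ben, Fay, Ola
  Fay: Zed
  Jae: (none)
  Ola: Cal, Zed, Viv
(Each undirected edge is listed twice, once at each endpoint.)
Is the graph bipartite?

Yes

A valid 2-coloring puts {Viv, Cal, Zed, Jae} on one side and {Sam, Ben, Fay, Ola} on the other; every edge crosses between the two sides.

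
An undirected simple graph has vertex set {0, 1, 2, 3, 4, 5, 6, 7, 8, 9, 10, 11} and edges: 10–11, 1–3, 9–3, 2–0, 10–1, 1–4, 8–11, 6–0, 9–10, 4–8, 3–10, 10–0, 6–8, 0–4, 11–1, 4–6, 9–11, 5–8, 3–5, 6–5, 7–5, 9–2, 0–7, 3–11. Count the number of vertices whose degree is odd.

Degrees: 0:5, 1:4, 2:2, 3:5, 4:4, 5:4, 6:4, 7:2, 8:4, 9:4, 10:5, 11:5
Odd-degree vertices: 0, 3, 10, 11.

4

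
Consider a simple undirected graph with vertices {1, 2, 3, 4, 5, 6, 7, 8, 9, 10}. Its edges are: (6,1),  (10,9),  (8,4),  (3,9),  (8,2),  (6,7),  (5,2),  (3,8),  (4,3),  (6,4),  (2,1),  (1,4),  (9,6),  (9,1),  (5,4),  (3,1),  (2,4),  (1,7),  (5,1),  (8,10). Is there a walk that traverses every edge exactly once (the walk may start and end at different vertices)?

Yes

Degrees: 1:7, 2:4, 3:4, 4:6, 5:3, 6:4, 7:2, 8:4, 9:4, 10:2
Odd-degree vertices: 1, 5 (2 total).
The non-isolated vertices are connected and exactly 2 have odd degree, so an Eulerian trail exists (from 1 to 5).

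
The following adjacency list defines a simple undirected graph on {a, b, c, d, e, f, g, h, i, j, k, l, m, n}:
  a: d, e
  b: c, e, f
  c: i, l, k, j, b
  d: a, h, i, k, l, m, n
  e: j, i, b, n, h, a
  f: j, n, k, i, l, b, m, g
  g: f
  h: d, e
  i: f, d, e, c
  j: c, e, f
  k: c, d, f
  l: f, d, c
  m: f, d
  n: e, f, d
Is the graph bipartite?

Color {c, d, e, f} black and {a, b, g, h, i, j, k, l, m, n} white. No edge joins two same-colored vertices, so the graph is bipartite.

Yes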